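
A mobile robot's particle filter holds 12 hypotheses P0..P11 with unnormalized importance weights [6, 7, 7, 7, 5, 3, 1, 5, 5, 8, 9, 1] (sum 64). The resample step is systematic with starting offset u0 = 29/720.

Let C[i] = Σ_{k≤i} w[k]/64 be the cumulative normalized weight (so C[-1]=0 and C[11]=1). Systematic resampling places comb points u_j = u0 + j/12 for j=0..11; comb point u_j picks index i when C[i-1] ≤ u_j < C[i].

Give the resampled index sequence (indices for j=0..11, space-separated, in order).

0 1 2 2 3 4 5 7 8 9 10 10

C = [3/32, 13/64, 5/16, 27/64, 1/2, 35/64, 9/16, 41/64, 23/32, 27/32, 63/64, 1]
j=0: u_0=29/720 ∈ [0, 3/32) → index 0
j=1: u_1=89/720 ∈ [3/32, 13/64) → index 1
j=2: u_2=149/720 ∈ [13/64, 5/16) → index 2
j=3: u_3=209/720 ∈ [13/64, 5/16) → index 2
j=4: u_4=269/720 ∈ [5/16, 27/64) → index 3
j=5: u_5=329/720 ∈ [27/64, 1/2) → index 4
j=6: u_6=389/720 ∈ [1/2, 35/64) → index 5
j=7: u_7=449/720 ∈ [9/16, 41/64) → index 7
j=8: u_8=509/720 ∈ [41/64, 23/32) → index 8
j=9: u_9=569/720 ∈ [23/32, 27/32) → index 9
j=10: u_10=629/720 ∈ [27/32, 63/64) → index 10
j=11: u_11=689/720 ∈ [27/32, 63/64) → index 10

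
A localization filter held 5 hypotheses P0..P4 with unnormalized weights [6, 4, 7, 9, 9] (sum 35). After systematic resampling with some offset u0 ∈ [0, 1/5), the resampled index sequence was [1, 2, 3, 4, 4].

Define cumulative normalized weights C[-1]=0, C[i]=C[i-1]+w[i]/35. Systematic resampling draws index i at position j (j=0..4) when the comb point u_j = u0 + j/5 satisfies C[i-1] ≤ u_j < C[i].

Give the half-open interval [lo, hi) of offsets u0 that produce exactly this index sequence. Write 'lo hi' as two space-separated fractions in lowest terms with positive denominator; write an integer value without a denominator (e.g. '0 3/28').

C = [6/35, 2/7, 17/35, 26/35, 1]
j=0 picked index 1: u0 ∈ [6/35, 2/7)
j=1 picked index 2: u0 ∈ [3/35, 2/7)
j=2 picked index 3: u0 ∈ [3/35, 12/35)
j=3 picked index 4: u0 ∈ [1/7, 2/5)
j=4 picked index 4: u0 ∈ [-2/35, 1/5)
intersection: [6/35, 1/5)

6/35 1/5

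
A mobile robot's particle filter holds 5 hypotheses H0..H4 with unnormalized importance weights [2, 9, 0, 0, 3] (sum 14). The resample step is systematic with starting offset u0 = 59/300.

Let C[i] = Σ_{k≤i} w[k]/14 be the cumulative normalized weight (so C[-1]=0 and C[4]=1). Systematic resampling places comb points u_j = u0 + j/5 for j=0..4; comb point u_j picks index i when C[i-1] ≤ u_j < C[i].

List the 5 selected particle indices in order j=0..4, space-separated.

C = [1/7, 11/14, 11/14, 11/14, 1]
j=0: u_0=59/300 ∈ [1/7, 11/14) → index 1
j=1: u_1=119/300 ∈ [1/7, 11/14) → index 1
j=2: u_2=179/300 ∈ [1/7, 11/14) → index 1
j=3: u_3=239/300 ∈ [11/14, 1) → index 4
j=4: u_4=299/300 ∈ [11/14, 1) → index 4

1 1 1 4 4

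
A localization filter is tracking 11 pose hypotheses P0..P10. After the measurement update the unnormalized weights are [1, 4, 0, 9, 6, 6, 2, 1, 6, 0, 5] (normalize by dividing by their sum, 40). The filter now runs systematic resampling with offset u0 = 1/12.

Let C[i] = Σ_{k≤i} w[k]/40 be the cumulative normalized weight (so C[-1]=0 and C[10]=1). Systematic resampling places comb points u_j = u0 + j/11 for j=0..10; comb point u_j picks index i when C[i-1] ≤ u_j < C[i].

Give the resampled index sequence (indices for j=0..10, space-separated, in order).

1 3 3 4 4 5 5 7 8 10 10

C = [1/40, 1/8, 1/8, 7/20, 1/2, 13/20, 7/10, 29/40, 7/8, 7/8, 1]
j=0: u_0=1/12 ∈ [1/40, 1/8) → index 1
j=1: u_1=23/132 ∈ [1/8, 7/20) → index 3
j=2: u_2=35/132 ∈ [1/8, 7/20) → index 3
j=3: u_3=47/132 ∈ [7/20, 1/2) → index 4
j=4: u_4=59/132 ∈ [7/20, 1/2) → index 4
j=5: u_5=71/132 ∈ [1/2, 13/20) → index 5
j=6: u_6=83/132 ∈ [1/2, 13/20) → index 5
j=7: u_7=95/132 ∈ [7/10, 29/40) → index 7
j=8: u_8=107/132 ∈ [29/40, 7/8) → index 8
j=9: u_9=119/132 ∈ [7/8, 1) → index 10
j=10: u_10=131/132 ∈ [7/8, 1) → index 10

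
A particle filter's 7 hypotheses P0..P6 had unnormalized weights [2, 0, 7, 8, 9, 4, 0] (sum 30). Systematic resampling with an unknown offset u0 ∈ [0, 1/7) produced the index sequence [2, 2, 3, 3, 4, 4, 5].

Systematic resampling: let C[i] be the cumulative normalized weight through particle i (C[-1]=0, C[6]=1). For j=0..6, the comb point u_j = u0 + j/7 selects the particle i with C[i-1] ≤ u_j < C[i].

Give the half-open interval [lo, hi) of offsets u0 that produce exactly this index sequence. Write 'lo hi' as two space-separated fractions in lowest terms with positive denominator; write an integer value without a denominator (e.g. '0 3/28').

1/15 29/210

C = [1/15, 1/15, 3/10, 17/30, 13/15, 1, 1]
j=0 picked index 2: u0 ∈ [1/15, 3/10)
j=1 picked index 2: u0 ∈ [-8/105, 11/70)
j=2 picked index 3: u0 ∈ [1/70, 59/210)
j=3 picked index 3: u0 ∈ [-9/70, 29/210)
j=4 picked index 4: u0 ∈ [-1/210, 31/105)
j=5 picked index 4: u0 ∈ [-31/210, 16/105)
j=6 picked index 5: u0 ∈ [1/105, 1/7)
intersection: [1/15, 29/210)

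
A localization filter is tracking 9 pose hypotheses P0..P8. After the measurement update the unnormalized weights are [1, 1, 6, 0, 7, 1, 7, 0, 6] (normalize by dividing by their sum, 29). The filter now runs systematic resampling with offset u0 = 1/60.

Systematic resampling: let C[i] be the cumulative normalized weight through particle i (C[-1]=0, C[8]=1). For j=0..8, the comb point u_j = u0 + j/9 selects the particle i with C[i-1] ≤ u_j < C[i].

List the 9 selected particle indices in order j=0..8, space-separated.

C = [1/29, 2/29, 8/29, 8/29, 15/29, 16/29, 23/29, 23/29, 1]
j=0: u_0=1/60 ∈ [0, 1/29) → index 0
j=1: u_1=23/180 ∈ [2/29, 8/29) → index 2
j=2: u_2=43/180 ∈ [2/29, 8/29) → index 2
j=3: u_3=7/20 ∈ [8/29, 15/29) → index 4
j=4: u_4=83/180 ∈ [8/29, 15/29) → index 4
j=5: u_5=103/180 ∈ [16/29, 23/29) → index 6
j=6: u_6=41/60 ∈ [16/29, 23/29) → index 6
j=7: u_7=143/180 ∈ [23/29, 1) → index 8
j=8: u_8=163/180 ∈ [23/29, 1) → index 8

0 2 2 4 4 6 6 8 8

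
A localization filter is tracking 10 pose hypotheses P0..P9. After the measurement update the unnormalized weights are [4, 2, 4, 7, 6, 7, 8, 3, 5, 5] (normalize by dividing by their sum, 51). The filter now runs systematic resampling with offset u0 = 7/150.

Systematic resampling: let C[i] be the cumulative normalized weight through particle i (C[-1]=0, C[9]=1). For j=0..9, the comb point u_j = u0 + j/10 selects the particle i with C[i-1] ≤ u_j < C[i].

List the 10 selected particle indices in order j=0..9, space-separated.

0 2 3 4 4 5 6 7 8 9

C = [4/51, 2/17, 10/51, 1/3, 23/51, 10/17, 38/51, 41/51, 46/51, 1]
j=0: u_0=7/150 ∈ [0, 4/51) → index 0
j=1: u_1=11/75 ∈ [2/17, 10/51) → index 2
j=2: u_2=37/150 ∈ [10/51, 1/3) → index 3
j=3: u_3=26/75 ∈ [1/3, 23/51) → index 4
j=4: u_4=67/150 ∈ [1/3, 23/51) → index 4
j=5: u_5=41/75 ∈ [23/51, 10/17) → index 5
j=6: u_6=97/150 ∈ [10/17, 38/51) → index 6
j=7: u_7=56/75 ∈ [38/51, 41/51) → index 7
j=8: u_8=127/150 ∈ [41/51, 46/51) → index 8
j=9: u_9=71/75 ∈ [46/51, 1) → index 9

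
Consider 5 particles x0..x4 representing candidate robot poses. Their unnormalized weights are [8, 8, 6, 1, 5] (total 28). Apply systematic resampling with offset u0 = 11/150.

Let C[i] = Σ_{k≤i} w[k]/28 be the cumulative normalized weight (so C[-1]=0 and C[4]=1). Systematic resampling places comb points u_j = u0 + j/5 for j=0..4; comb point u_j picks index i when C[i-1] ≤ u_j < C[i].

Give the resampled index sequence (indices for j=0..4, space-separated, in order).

C = [2/7, 4/7, 11/14, 23/28, 1]
j=0: u_0=11/150 ∈ [0, 2/7) → index 0
j=1: u_1=41/150 ∈ [0, 2/7) → index 0
j=2: u_2=71/150 ∈ [2/7, 4/7) → index 1
j=3: u_3=101/150 ∈ [4/7, 11/14) → index 2
j=4: u_4=131/150 ∈ [23/28, 1) → index 4

0 0 1 2 4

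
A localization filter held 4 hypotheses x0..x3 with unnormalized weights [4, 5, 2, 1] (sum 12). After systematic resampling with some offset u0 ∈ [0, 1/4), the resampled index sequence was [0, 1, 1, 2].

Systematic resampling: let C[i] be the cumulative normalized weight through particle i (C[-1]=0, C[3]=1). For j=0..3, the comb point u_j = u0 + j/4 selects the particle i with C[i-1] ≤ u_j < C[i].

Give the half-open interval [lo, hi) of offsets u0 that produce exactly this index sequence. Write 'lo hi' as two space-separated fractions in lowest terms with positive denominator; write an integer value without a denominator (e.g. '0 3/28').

1/12 1/6

C = [1/3, 3/4, 11/12, 1]
j=0 picked index 0: u0 ∈ [0, 1/3)
j=1 picked index 1: u0 ∈ [1/12, 1/2)
j=2 picked index 1: u0 ∈ [-1/6, 1/4)
j=3 picked index 2: u0 ∈ [0, 1/6)
intersection: [1/12, 1/6)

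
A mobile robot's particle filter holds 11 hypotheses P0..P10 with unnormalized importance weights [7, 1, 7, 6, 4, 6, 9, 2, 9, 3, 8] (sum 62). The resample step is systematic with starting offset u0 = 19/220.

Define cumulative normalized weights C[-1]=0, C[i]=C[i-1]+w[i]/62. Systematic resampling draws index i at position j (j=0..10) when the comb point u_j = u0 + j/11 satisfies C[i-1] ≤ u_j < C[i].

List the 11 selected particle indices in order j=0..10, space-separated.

C = [7/62, 4/31, 15/62, 21/62, 25/62, 1/2, 20/31, 21/31, 51/62, 27/31, 1]
j=0: u_0=19/220 ∈ [0, 7/62) → index 0
j=1: u_1=39/220 ∈ [4/31, 15/62) → index 2
j=2: u_2=59/220 ∈ [15/62, 21/62) → index 3
j=3: u_3=79/220 ∈ [21/62, 25/62) → index 4
j=4: u_4=9/20 ∈ [25/62, 1/2) → index 5
j=5: u_5=119/220 ∈ [1/2, 20/31) → index 6
j=6: u_6=139/220 ∈ [1/2, 20/31) → index 6
j=7: u_7=159/220 ∈ [21/31, 51/62) → index 8
j=8: u_8=179/220 ∈ [21/31, 51/62) → index 8
j=9: u_9=199/220 ∈ [27/31, 1) → index 10
j=10: u_10=219/220 ∈ [27/31, 1) → index 10

0 2 3 4 5 6 6 8 8 10 10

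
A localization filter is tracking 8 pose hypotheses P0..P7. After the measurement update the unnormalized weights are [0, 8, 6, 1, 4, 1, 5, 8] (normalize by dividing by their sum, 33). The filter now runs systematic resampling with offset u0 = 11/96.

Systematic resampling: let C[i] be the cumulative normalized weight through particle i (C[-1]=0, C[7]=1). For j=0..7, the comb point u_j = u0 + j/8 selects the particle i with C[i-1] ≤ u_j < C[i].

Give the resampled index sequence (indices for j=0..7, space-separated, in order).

1 1 2 4 6 6 7 7

C = [0, 8/33, 14/33, 5/11, 19/33, 20/33, 25/33, 1]
j=0: u_0=11/96 ∈ [0, 8/33) → index 1
j=1: u_1=23/96 ∈ [0, 8/33) → index 1
j=2: u_2=35/96 ∈ [8/33, 14/33) → index 2
j=3: u_3=47/96 ∈ [5/11, 19/33) → index 4
j=4: u_4=59/96 ∈ [20/33, 25/33) → index 6
j=5: u_5=71/96 ∈ [20/33, 25/33) → index 6
j=6: u_6=83/96 ∈ [25/33, 1) → index 7
j=7: u_7=95/96 ∈ [25/33, 1) → index 7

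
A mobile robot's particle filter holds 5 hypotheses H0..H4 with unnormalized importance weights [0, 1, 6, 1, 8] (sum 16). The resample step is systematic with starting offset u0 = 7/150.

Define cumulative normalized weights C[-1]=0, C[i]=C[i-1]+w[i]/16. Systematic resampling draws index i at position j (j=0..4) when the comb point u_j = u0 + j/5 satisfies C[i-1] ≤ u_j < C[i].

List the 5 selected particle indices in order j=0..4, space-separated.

C = [0, 1/16, 7/16, 1/2, 1]
j=0: u_0=7/150 ∈ [0, 1/16) → index 1
j=1: u_1=37/150 ∈ [1/16, 7/16) → index 2
j=2: u_2=67/150 ∈ [7/16, 1/2) → index 3
j=3: u_3=97/150 ∈ [1/2, 1) → index 4
j=4: u_4=127/150 ∈ [1/2, 1) → index 4

1 2 3 4 4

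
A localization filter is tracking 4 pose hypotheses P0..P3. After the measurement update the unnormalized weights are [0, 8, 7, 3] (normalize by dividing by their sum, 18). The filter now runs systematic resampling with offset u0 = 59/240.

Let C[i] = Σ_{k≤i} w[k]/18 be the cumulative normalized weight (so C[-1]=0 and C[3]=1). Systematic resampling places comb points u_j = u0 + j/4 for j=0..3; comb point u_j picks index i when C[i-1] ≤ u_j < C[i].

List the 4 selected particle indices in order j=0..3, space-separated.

1 2 2 3

C = [0, 4/9, 5/6, 1]
j=0: u_0=59/240 ∈ [0, 4/9) → index 1
j=1: u_1=119/240 ∈ [4/9, 5/6) → index 2
j=2: u_2=179/240 ∈ [4/9, 5/6) → index 2
j=3: u_3=239/240 ∈ [5/6, 1) → index 3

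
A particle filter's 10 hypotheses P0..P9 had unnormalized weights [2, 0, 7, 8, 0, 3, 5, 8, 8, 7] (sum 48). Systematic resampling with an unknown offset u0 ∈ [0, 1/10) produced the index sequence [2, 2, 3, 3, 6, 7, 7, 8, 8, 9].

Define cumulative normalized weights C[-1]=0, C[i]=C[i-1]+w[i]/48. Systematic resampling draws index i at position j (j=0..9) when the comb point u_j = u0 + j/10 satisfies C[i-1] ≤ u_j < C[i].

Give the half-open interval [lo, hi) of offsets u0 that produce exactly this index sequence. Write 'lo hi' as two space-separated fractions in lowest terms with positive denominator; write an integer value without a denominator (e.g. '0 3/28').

1/24 13/240

C = [1/24, 1/24, 3/16, 17/48, 17/48, 5/12, 25/48, 11/16, 41/48, 1]
j=0 picked index 2: u0 ∈ [1/24, 3/16)
j=1 picked index 2: u0 ∈ [-7/120, 7/80)
j=2 picked index 3: u0 ∈ [-1/80, 37/240)
j=3 picked index 3: u0 ∈ [-9/80, 13/240)
j=4 picked index 6: u0 ∈ [1/60, 29/240)
j=5 picked index 7: u0 ∈ [1/48, 3/16)
j=6 picked index 7: u0 ∈ [-19/240, 7/80)
j=7 picked index 8: u0 ∈ [-1/80, 37/240)
j=8 picked index 8: u0 ∈ [-9/80, 13/240)
j=9 picked index 9: u0 ∈ [-11/240, 1/10)
intersection: [1/24, 13/240)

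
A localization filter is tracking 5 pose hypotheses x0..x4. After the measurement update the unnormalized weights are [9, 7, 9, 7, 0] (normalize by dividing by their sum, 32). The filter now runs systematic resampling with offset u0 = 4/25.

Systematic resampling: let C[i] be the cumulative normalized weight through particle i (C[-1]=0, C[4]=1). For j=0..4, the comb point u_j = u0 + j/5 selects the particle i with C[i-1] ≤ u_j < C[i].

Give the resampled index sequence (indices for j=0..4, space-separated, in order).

0 1 2 2 3

C = [9/32, 1/2, 25/32, 1, 1]
j=0: u_0=4/25 ∈ [0, 9/32) → index 0
j=1: u_1=9/25 ∈ [9/32, 1/2) → index 1
j=2: u_2=14/25 ∈ [1/2, 25/32) → index 2
j=3: u_3=19/25 ∈ [1/2, 25/32) → index 2
j=4: u_4=24/25 ∈ [25/32, 1) → index 3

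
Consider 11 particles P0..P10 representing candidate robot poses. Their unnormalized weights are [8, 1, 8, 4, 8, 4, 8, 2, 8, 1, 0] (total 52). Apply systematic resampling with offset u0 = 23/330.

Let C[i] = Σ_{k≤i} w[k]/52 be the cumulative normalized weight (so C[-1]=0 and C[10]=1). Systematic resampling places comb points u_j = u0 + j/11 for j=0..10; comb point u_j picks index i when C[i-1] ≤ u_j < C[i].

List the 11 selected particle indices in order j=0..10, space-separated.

C = [2/13, 9/52, 17/52, 21/52, 29/52, 33/52, 41/52, 43/52, 51/52, 1, 1]
j=0: u_0=23/330 ∈ [0, 2/13) → index 0
j=1: u_1=53/330 ∈ [2/13, 9/52) → index 1
j=2: u_2=83/330 ∈ [9/52, 17/52) → index 2
j=3: u_3=113/330 ∈ [17/52, 21/52) → index 3
j=4: u_4=13/30 ∈ [21/52, 29/52) → index 4
j=5: u_5=173/330 ∈ [21/52, 29/52) → index 4
j=6: u_6=203/330 ∈ [29/52, 33/52) → index 5
j=7: u_7=233/330 ∈ [33/52, 41/52) → index 6
j=8: u_8=263/330 ∈ [41/52, 43/52) → index 7
j=9: u_9=293/330 ∈ [43/52, 51/52) → index 8
j=10: u_10=323/330 ∈ [43/52, 51/52) → index 8

0 1 2 3 4 4 5 6 7 8 8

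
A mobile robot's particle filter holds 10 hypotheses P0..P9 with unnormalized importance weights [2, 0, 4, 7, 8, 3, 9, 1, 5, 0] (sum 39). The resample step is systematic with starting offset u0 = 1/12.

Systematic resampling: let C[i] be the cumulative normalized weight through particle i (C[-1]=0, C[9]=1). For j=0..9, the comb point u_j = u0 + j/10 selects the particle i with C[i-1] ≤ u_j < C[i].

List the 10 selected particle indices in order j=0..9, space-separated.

C = [2/39, 2/39, 2/13, 1/3, 7/13, 8/13, 11/13, 34/39, 1, 1]
j=0: u_0=1/12 ∈ [2/39, 2/13) → index 2
j=1: u_1=11/60 ∈ [2/13, 1/3) → index 3
j=2: u_2=17/60 ∈ [2/13, 1/3) → index 3
j=3: u_3=23/60 ∈ [1/3, 7/13) → index 4
j=4: u_4=29/60 ∈ [1/3, 7/13) → index 4
j=5: u_5=7/12 ∈ [7/13, 8/13) → index 5
j=6: u_6=41/60 ∈ [8/13, 11/13) → index 6
j=7: u_7=47/60 ∈ [8/13, 11/13) → index 6
j=8: u_8=53/60 ∈ [34/39, 1) → index 8
j=9: u_9=59/60 ∈ [34/39, 1) → index 8

2 3 3 4 4 5 6 6 8 8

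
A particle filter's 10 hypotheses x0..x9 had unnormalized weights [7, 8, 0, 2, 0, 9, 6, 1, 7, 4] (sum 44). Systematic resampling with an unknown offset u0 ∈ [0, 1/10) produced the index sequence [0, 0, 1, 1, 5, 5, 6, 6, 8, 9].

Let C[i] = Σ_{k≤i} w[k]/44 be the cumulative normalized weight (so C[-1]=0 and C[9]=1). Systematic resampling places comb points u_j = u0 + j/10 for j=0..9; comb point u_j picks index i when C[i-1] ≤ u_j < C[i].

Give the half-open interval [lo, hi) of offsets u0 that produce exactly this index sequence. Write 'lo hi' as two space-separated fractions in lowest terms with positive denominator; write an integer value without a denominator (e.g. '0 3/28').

C = [7/44, 15/44, 15/44, 17/44, 17/44, 13/22, 8/11, 3/4, 10/11, 1]
j=0 picked index 0: u0 ∈ [0, 7/44)
j=1 picked index 0: u0 ∈ [-1/10, 13/220)
j=2 picked index 1: u0 ∈ [-9/220, 31/220)
j=3 picked index 1: u0 ∈ [-31/220, 9/220)
j=4 picked index 5: u0 ∈ [-3/220, 21/110)
j=5 picked index 5: u0 ∈ [-5/44, 1/11)
j=6 picked index 6: u0 ∈ [-1/110, 7/55)
j=7 picked index 6: u0 ∈ [-6/55, 3/110)
j=8 picked index 8: u0 ∈ [-1/20, 6/55)
j=9 picked index 9: u0 ∈ [1/110, 1/10)
intersection: [1/110, 3/110)

1/110 3/110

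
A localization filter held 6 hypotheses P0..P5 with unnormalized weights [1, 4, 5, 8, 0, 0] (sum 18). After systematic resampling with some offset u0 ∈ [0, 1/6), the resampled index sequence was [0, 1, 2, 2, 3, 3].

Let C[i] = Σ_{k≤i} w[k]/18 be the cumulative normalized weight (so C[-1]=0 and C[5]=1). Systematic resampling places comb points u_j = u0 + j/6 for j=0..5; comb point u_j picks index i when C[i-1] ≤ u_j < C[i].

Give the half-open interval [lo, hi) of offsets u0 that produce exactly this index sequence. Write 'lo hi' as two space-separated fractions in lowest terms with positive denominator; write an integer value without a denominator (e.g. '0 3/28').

C = [1/18, 5/18, 5/9, 1, 1, 1]
j=0 picked index 0: u0 ∈ [0, 1/18)
j=1 picked index 1: u0 ∈ [-1/9, 1/9)
j=2 picked index 2: u0 ∈ [-1/18, 2/9)
j=3 picked index 2: u0 ∈ [-2/9, 1/18)
j=4 picked index 3: u0 ∈ [-1/9, 1/3)
j=5 picked index 3: u0 ∈ [-5/18, 1/6)
intersection: [0, 1/18)

0 1/18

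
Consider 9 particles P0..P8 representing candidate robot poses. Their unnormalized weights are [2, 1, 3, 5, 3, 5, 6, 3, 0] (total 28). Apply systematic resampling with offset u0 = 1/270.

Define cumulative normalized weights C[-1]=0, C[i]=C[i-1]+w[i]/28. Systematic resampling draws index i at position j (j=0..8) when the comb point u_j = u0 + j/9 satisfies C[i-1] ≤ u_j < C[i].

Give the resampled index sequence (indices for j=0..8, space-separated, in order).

C = [1/14, 3/28, 3/14, 11/28, 1/2, 19/28, 25/28, 1, 1]
j=0: u_0=1/270 ∈ [0, 1/14) → index 0
j=1: u_1=31/270 ∈ [3/28, 3/14) → index 2
j=2: u_2=61/270 ∈ [3/14, 11/28) → index 3
j=3: u_3=91/270 ∈ [3/14, 11/28) → index 3
j=4: u_4=121/270 ∈ [11/28, 1/2) → index 4
j=5: u_5=151/270 ∈ [1/2, 19/28) → index 5
j=6: u_6=181/270 ∈ [1/2, 19/28) → index 5
j=7: u_7=211/270 ∈ [19/28, 25/28) → index 6
j=8: u_8=241/270 ∈ [19/28, 25/28) → index 6

0 2 3 3 4 5 5 6 6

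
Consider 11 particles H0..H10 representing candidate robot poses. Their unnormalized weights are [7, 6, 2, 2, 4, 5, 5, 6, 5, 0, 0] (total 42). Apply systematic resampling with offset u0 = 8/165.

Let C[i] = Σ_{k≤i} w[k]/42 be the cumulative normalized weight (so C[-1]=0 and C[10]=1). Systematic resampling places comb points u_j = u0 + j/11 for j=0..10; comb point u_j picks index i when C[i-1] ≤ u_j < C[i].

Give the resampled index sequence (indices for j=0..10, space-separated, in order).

0 0 1 2 4 5 5 6 7 7 8

C = [1/6, 13/42, 5/14, 17/42, 1/2, 13/21, 31/42, 37/42, 1, 1, 1]
j=0: u_0=8/165 ∈ [0, 1/6) → index 0
j=1: u_1=23/165 ∈ [0, 1/6) → index 0
j=2: u_2=38/165 ∈ [1/6, 13/42) → index 1
j=3: u_3=53/165 ∈ [13/42, 5/14) → index 2
j=4: u_4=68/165 ∈ [17/42, 1/2) → index 4
j=5: u_5=83/165 ∈ [1/2, 13/21) → index 5
j=6: u_6=98/165 ∈ [1/2, 13/21) → index 5
j=7: u_7=113/165 ∈ [13/21, 31/42) → index 6
j=8: u_8=128/165 ∈ [31/42, 37/42) → index 7
j=9: u_9=13/15 ∈ [31/42, 37/42) → index 7
j=10: u_10=158/165 ∈ [37/42, 1) → index 8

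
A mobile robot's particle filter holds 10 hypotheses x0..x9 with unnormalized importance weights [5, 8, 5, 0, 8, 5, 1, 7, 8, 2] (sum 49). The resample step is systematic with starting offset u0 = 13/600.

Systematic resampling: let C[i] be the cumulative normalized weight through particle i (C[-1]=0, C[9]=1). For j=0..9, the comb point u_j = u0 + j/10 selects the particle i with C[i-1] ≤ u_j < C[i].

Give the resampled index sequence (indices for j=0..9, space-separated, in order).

0 1 1 2 4 4 5 7 8 8

C = [5/49, 13/49, 18/49, 18/49, 26/49, 31/49, 32/49, 39/49, 47/49, 1]
j=0: u_0=13/600 ∈ [0, 5/49) → index 0
j=1: u_1=73/600 ∈ [5/49, 13/49) → index 1
j=2: u_2=133/600 ∈ [5/49, 13/49) → index 1
j=3: u_3=193/600 ∈ [13/49, 18/49) → index 2
j=4: u_4=253/600 ∈ [18/49, 26/49) → index 4
j=5: u_5=313/600 ∈ [18/49, 26/49) → index 4
j=6: u_6=373/600 ∈ [26/49, 31/49) → index 5
j=7: u_7=433/600 ∈ [32/49, 39/49) → index 7
j=8: u_8=493/600 ∈ [39/49, 47/49) → index 8
j=9: u_9=553/600 ∈ [39/49, 47/49) → index 8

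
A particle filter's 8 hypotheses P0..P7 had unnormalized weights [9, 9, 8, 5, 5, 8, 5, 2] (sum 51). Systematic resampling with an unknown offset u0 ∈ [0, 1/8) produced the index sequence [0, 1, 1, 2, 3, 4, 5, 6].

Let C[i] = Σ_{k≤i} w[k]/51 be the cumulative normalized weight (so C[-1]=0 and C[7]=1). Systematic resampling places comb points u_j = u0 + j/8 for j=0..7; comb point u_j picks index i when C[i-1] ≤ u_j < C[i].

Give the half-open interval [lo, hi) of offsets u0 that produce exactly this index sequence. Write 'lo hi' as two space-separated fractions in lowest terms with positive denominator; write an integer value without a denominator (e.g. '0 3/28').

7/136 11/136

C = [3/17, 6/17, 26/51, 31/51, 12/17, 44/51, 49/51, 1]
j=0 picked index 0: u0 ∈ [0, 3/17)
j=1 picked index 1: u0 ∈ [7/136, 31/136)
j=2 picked index 1: u0 ∈ [-5/68, 7/68)
j=3 picked index 2: u0 ∈ [-3/136, 55/408)
j=4 picked index 3: u0 ∈ [1/102, 11/102)
j=5 picked index 4: u0 ∈ [-7/408, 11/136)
j=6 picked index 5: u0 ∈ [-3/68, 23/204)
j=7 picked index 6: u0 ∈ [-5/408, 35/408)
intersection: [7/136, 11/136)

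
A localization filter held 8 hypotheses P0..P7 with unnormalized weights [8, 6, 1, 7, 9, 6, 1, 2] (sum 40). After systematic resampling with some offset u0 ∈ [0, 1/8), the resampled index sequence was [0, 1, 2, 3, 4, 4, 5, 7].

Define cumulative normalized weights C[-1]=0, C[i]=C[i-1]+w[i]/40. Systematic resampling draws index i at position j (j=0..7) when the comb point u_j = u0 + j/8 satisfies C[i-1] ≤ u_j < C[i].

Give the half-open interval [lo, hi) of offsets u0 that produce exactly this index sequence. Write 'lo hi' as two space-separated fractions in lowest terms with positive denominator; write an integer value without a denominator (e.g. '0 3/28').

1/10 1/8

C = [1/5, 7/20, 3/8, 11/20, 31/40, 37/40, 19/20, 1]
j=0 picked index 0: u0 ∈ [0, 1/5)
j=1 picked index 1: u0 ∈ [3/40, 9/40)
j=2 picked index 2: u0 ∈ [1/10, 1/8)
j=3 picked index 3: u0 ∈ [0, 7/40)
j=4 picked index 4: u0 ∈ [1/20, 11/40)
j=5 picked index 4: u0 ∈ [-3/40, 3/20)
j=6 picked index 5: u0 ∈ [1/40, 7/40)
j=7 picked index 7: u0 ∈ [3/40, 1/8)
intersection: [1/10, 1/8)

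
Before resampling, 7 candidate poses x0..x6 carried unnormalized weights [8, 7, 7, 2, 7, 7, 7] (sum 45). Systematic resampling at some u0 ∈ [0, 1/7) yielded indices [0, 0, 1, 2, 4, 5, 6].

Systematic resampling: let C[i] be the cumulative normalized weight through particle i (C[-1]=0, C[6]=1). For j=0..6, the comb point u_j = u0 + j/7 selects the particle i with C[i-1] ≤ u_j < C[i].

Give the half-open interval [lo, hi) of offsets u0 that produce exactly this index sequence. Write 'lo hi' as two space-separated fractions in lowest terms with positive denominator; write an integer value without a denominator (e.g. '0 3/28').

0 11/315

C = [8/45, 1/3, 22/45, 8/15, 31/45, 38/45, 1]
j=0 picked index 0: u0 ∈ [0, 8/45)
j=1 picked index 0: u0 ∈ [-1/7, 11/315)
j=2 picked index 1: u0 ∈ [-34/315, 1/21)
j=3 picked index 2: u0 ∈ [-2/21, 19/315)
j=4 picked index 4: u0 ∈ [-4/105, 37/315)
j=5 picked index 5: u0 ∈ [-8/315, 41/315)
j=6 picked index 6: u0 ∈ [-4/315, 1/7)
intersection: [0, 11/315)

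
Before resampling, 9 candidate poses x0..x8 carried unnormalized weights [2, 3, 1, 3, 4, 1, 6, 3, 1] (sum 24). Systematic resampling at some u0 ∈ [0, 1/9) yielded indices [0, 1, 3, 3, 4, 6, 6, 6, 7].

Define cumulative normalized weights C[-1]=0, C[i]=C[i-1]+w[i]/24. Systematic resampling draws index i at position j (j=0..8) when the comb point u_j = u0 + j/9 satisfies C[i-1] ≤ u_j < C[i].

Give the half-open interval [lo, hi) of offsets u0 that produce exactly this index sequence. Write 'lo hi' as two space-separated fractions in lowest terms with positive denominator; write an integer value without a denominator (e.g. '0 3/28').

C = [1/12, 5/24, 1/4, 3/8, 13/24, 7/12, 5/6, 23/24, 1]
j=0 picked index 0: u0 ∈ [0, 1/12)
j=1 picked index 1: u0 ∈ [-1/36, 7/72)
j=2 picked index 3: u0 ∈ [1/36, 11/72)
j=3 picked index 3: u0 ∈ [-1/12, 1/24)
j=4 picked index 4: u0 ∈ [-5/72, 7/72)
j=5 picked index 6: u0 ∈ [1/36, 5/18)
j=6 picked index 6: u0 ∈ [-1/12, 1/6)
j=7 picked index 6: u0 ∈ [-7/36, 1/18)
j=8 picked index 7: u0 ∈ [-1/18, 5/72)
intersection: [1/36, 1/24)

1/36 1/24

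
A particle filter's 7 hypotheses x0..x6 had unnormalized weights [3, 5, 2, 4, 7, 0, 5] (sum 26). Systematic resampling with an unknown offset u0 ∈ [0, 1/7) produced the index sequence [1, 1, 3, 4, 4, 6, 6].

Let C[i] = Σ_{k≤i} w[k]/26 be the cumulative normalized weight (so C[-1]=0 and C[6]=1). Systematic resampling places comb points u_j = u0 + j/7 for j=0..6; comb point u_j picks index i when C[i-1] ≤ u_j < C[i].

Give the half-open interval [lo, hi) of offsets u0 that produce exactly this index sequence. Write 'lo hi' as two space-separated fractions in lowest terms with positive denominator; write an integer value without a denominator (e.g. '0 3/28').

C = [3/26, 4/13, 5/13, 7/13, 21/26, 21/26, 1]
j=0 picked index 1: u0 ∈ [3/26, 4/13)
j=1 picked index 1: u0 ∈ [-5/182, 15/91)
j=2 picked index 3: u0 ∈ [9/91, 23/91)
j=3 picked index 4: u0 ∈ [10/91, 69/182)
j=4 picked index 4: u0 ∈ [-3/91, 43/182)
j=5 picked index 6: u0 ∈ [17/182, 2/7)
j=6 picked index 6: u0 ∈ [-9/182, 1/7)
intersection: [3/26, 1/7)

3/26 1/7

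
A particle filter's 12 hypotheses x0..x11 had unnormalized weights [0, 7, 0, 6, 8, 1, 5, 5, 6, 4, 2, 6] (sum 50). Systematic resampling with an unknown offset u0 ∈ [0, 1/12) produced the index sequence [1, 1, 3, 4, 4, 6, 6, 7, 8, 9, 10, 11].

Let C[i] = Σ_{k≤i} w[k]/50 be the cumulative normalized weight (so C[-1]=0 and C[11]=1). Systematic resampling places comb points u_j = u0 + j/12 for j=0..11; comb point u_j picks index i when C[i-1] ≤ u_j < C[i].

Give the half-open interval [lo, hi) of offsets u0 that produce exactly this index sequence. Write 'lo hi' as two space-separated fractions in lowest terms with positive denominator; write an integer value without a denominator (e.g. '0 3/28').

C = [0, 7/50, 7/50, 13/50, 21/50, 11/25, 27/50, 16/25, 19/25, 21/25, 22/25, 1]
j=0 picked index 1: u0 ∈ [0, 7/50)
j=1 picked index 1: u0 ∈ [-1/12, 17/300)
j=2 picked index 3: u0 ∈ [-2/75, 7/75)
j=3 picked index 4: u0 ∈ [1/100, 17/100)
j=4 picked index 4: u0 ∈ [-11/150, 13/150)
j=5 picked index 6: u0 ∈ [7/300, 37/300)
j=6 picked index 6: u0 ∈ [-3/50, 1/25)
j=7 picked index 7: u0 ∈ [-13/300, 17/300)
j=8 picked index 8: u0 ∈ [-2/75, 7/75)
j=9 picked index 9: u0 ∈ [1/100, 9/100)
j=10 picked index 10: u0 ∈ [1/150, 7/150)
j=11 picked index 11: u0 ∈ [-11/300, 1/12)
intersection: [7/300, 1/25)

7/300 1/25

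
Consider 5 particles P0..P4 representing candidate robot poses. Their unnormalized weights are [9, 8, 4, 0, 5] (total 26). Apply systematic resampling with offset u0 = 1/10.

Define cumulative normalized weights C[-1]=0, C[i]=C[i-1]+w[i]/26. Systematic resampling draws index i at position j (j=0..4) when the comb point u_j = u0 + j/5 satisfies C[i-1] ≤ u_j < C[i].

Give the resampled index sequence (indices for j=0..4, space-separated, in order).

0 0 1 2 4

C = [9/26, 17/26, 21/26, 21/26, 1]
j=0: u_0=1/10 ∈ [0, 9/26) → index 0
j=1: u_1=3/10 ∈ [0, 9/26) → index 0
j=2: u_2=1/2 ∈ [9/26, 17/26) → index 1
j=3: u_3=7/10 ∈ [17/26, 21/26) → index 2
j=4: u_4=9/10 ∈ [21/26, 1) → index 4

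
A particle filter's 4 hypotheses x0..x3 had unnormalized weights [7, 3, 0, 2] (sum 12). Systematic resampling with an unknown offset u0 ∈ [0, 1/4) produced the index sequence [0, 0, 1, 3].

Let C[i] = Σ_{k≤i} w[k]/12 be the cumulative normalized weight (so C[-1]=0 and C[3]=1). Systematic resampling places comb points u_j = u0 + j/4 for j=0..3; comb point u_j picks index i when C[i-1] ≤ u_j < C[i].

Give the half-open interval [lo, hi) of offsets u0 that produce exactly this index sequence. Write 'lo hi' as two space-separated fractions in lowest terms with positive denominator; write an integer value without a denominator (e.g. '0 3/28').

1/12 1/4

C = [7/12, 5/6, 5/6, 1]
j=0 picked index 0: u0 ∈ [0, 7/12)
j=1 picked index 0: u0 ∈ [-1/4, 1/3)
j=2 picked index 1: u0 ∈ [1/12, 1/3)
j=3 picked index 3: u0 ∈ [1/12, 1/4)
intersection: [1/12, 1/4)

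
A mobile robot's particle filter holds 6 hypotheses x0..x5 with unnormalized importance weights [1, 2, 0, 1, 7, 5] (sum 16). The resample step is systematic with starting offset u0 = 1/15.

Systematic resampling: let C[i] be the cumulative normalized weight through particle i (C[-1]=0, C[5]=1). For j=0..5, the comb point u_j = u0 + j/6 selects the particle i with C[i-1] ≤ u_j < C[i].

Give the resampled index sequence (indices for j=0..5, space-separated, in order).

C = [1/16, 3/16, 3/16, 1/4, 11/16, 1]
j=0: u_0=1/15 ∈ [1/16, 3/16) → index 1
j=1: u_1=7/30 ∈ [3/16, 1/4) → index 3
j=2: u_2=2/5 ∈ [1/4, 11/16) → index 4
j=3: u_3=17/30 ∈ [1/4, 11/16) → index 4
j=4: u_4=11/15 ∈ [11/16, 1) → index 5
j=5: u_5=9/10 ∈ [11/16, 1) → index 5

1 3 4 4 5 5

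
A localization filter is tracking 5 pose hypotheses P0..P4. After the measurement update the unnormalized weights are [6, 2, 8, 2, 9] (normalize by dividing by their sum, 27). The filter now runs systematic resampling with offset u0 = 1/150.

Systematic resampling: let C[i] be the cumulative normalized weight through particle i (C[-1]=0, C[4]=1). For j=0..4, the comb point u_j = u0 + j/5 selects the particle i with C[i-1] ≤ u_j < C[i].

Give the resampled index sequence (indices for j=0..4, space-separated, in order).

0 0 2 3 4

C = [2/9, 8/27, 16/27, 2/3, 1]
j=0: u_0=1/150 ∈ [0, 2/9) → index 0
j=1: u_1=31/150 ∈ [0, 2/9) → index 0
j=2: u_2=61/150 ∈ [8/27, 16/27) → index 2
j=3: u_3=91/150 ∈ [16/27, 2/3) → index 3
j=4: u_4=121/150 ∈ [2/3, 1) → index 4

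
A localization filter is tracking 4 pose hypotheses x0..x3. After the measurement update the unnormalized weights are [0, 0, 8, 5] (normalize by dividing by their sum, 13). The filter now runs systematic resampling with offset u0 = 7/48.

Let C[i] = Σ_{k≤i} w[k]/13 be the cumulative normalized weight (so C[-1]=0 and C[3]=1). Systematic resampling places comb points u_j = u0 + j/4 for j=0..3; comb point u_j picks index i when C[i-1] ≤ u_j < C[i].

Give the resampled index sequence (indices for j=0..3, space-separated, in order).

C = [0, 0, 8/13, 1]
j=0: u_0=7/48 ∈ [0, 8/13) → index 2
j=1: u_1=19/48 ∈ [0, 8/13) → index 2
j=2: u_2=31/48 ∈ [8/13, 1) → index 3
j=3: u_3=43/48 ∈ [8/13, 1) → index 3

2 2 3 3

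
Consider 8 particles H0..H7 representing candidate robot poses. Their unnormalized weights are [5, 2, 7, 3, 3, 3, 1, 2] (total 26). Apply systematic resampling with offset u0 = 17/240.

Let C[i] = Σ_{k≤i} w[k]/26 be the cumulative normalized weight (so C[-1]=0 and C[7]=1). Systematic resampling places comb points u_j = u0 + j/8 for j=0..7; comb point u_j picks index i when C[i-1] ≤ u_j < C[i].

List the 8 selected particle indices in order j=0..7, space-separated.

0 1 2 2 3 4 5 7

C = [5/26, 7/26, 7/13, 17/26, 10/13, 23/26, 12/13, 1]
j=0: u_0=17/240 ∈ [0, 5/26) → index 0
j=1: u_1=47/240 ∈ [5/26, 7/26) → index 1
j=2: u_2=77/240 ∈ [7/26, 7/13) → index 2
j=3: u_3=107/240 ∈ [7/26, 7/13) → index 2
j=4: u_4=137/240 ∈ [7/13, 17/26) → index 3
j=5: u_5=167/240 ∈ [17/26, 10/13) → index 4
j=6: u_6=197/240 ∈ [10/13, 23/26) → index 5
j=7: u_7=227/240 ∈ [12/13, 1) → index 7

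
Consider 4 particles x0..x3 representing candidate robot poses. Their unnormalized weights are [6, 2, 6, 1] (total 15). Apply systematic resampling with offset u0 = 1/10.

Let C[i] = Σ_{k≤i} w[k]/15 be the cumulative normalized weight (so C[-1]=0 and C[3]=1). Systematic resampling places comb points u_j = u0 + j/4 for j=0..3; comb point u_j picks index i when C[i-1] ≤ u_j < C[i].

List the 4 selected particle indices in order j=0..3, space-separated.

C = [2/5, 8/15, 14/15, 1]
j=0: u_0=1/10 ∈ [0, 2/5) → index 0
j=1: u_1=7/20 ∈ [0, 2/5) → index 0
j=2: u_2=3/5 ∈ [8/15, 14/15) → index 2
j=3: u_3=17/20 ∈ [8/15, 14/15) → index 2

0 0 2 2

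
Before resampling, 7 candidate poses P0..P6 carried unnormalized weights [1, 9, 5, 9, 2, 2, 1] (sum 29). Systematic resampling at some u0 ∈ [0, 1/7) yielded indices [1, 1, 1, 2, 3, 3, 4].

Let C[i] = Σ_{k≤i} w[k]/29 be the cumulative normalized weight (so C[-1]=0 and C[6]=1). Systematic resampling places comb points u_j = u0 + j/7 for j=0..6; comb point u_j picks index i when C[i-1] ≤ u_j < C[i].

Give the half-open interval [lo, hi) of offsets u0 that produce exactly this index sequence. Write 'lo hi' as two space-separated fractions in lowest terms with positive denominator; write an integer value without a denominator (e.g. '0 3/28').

1/29 8/203

C = [1/29, 10/29, 15/29, 24/29, 26/29, 28/29, 1]
j=0 picked index 1: u0 ∈ [1/29, 10/29)
j=1 picked index 1: u0 ∈ [-22/203, 41/203)
j=2 picked index 1: u0 ∈ [-51/203, 12/203)
j=3 picked index 2: u0 ∈ [-17/203, 18/203)
j=4 picked index 3: u0 ∈ [-11/203, 52/203)
j=5 picked index 3: u0 ∈ [-40/203, 23/203)
j=6 picked index 4: u0 ∈ [-6/203, 8/203)
intersection: [1/29, 8/203)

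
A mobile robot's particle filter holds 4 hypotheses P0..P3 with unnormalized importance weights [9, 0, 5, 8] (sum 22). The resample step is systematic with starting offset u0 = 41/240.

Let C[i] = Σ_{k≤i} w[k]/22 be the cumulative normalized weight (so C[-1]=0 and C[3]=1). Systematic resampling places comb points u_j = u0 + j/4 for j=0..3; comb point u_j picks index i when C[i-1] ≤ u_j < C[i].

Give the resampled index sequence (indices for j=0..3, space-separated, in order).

0 2 3 3

C = [9/22, 9/22, 7/11, 1]
j=0: u_0=41/240 ∈ [0, 9/22) → index 0
j=1: u_1=101/240 ∈ [9/22, 7/11) → index 2
j=2: u_2=161/240 ∈ [7/11, 1) → index 3
j=3: u_3=221/240 ∈ [7/11, 1) → index 3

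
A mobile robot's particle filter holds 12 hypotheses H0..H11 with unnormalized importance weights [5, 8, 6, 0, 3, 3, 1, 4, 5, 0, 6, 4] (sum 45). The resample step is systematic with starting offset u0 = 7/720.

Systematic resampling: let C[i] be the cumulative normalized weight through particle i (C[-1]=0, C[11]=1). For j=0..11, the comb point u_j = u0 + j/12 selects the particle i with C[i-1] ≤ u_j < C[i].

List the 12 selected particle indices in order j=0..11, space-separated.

0 0 1 1 2 4 5 7 8 8 10 11

C = [1/9, 13/45, 19/45, 19/45, 22/45, 5/9, 26/45, 2/3, 7/9, 7/9, 41/45, 1]
j=0: u_0=7/720 ∈ [0, 1/9) → index 0
j=1: u_1=67/720 ∈ [0, 1/9) → index 0
j=2: u_2=127/720 ∈ [1/9, 13/45) → index 1
j=3: u_3=187/720 ∈ [1/9, 13/45) → index 1
j=4: u_4=247/720 ∈ [13/45, 19/45) → index 2
j=5: u_5=307/720 ∈ [19/45, 22/45) → index 4
j=6: u_6=367/720 ∈ [22/45, 5/9) → index 5
j=7: u_7=427/720 ∈ [26/45, 2/3) → index 7
j=8: u_8=487/720 ∈ [2/3, 7/9) → index 8
j=9: u_9=547/720 ∈ [2/3, 7/9) → index 8
j=10: u_10=607/720 ∈ [7/9, 41/45) → index 10
j=11: u_11=667/720 ∈ [41/45, 1) → index 11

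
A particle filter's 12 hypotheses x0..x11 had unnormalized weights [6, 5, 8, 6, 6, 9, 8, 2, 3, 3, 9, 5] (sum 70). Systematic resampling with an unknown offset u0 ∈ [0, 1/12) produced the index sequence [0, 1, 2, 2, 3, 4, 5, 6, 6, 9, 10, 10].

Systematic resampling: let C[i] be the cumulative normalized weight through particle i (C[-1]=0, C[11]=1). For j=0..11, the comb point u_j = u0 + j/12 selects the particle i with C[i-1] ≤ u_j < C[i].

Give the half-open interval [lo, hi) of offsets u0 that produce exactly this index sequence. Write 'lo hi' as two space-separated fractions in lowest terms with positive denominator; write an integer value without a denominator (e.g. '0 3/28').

C = [3/35, 11/70, 19/70, 5/14, 31/70, 4/7, 24/35, 5/7, 53/70, 4/5, 13/14, 1]
j=0 picked index 0: u0 ∈ [0, 3/35)
j=1 picked index 1: u0 ∈ [1/420, 31/420)
j=2 picked index 2: u0 ∈ [-1/105, 11/105)
j=3 picked index 2: u0 ∈ [-13/140, 3/140)
j=4 picked index 3: u0 ∈ [-13/210, 1/42)
j=5 picked index 4: u0 ∈ [-5/84, 11/420)
j=6 picked index 5: u0 ∈ [-2/35, 1/14)
j=7 picked index 6: u0 ∈ [-1/84, 43/420)
j=8 picked index 6: u0 ∈ [-2/21, 2/105)
j=9 picked index 9: u0 ∈ [1/140, 1/20)
j=10 picked index 10: u0 ∈ [-1/30, 2/21)
j=11 picked index 10: u0 ∈ [-7/60, 1/84)
intersection: [1/140, 1/84)

1/140 1/84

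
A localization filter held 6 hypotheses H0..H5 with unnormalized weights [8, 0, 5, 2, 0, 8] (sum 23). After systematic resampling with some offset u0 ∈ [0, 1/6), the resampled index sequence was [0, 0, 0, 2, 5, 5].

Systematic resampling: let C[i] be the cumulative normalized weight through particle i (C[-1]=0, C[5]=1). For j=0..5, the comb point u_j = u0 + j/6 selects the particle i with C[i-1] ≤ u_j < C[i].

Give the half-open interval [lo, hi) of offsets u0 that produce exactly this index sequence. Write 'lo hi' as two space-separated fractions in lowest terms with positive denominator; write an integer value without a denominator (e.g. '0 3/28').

C = [8/23, 8/23, 13/23, 15/23, 15/23, 1]
j=0 picked index 0: u0 ∈ [0, 8/23)
j=1 picked index 0: u0 ∈ [-1/6, 25/138)
j=2 picked index 0: u0 ∈ [-1/3, 1/69)
j=3 picked index 2: u0 ∈ [-7/46, 3/46)
j=4 picked index 5: u0 ∈ [-1/69, 1/3)
j=5 picked index 5: u0 ∈ [-25/138, 1/6)
intersection: [0, 1/69)

0 1/69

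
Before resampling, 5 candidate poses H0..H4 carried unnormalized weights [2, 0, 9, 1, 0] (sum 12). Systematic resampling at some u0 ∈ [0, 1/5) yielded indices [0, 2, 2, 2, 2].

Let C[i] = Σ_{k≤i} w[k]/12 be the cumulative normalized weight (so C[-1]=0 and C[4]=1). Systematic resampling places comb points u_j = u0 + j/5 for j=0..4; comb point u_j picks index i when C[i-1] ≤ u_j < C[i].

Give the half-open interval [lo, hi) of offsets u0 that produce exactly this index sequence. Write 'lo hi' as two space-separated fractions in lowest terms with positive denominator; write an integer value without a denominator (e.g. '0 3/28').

0 7/60

C = [1/6, 1/6, 11/12, 1, 1]
j=0 picked index 0: u0 ∈ [0, 1/6)
j=1 picked index 2: u0 ∈ [-1/30, 43/60)
j=2 picked index 2: u0 ∈ [-7/30, 31/60)
j=3 picked index 2: u0 ∈ [-13/30, 19/60)
j=4 picked index 2: u0 ∈ [-19/30, 7/60)
intersection: [0, 7/60)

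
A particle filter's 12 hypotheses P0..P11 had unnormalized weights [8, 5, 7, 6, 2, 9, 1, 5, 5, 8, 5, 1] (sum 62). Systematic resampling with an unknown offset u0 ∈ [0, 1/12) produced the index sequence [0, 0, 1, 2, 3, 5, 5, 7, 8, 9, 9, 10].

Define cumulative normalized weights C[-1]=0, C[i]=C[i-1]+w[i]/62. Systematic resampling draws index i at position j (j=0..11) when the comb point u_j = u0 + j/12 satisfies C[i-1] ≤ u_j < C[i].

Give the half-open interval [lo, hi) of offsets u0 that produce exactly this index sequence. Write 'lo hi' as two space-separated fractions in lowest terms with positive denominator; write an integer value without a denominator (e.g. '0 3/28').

13/372 4/93

C = [4/31, 13/62, 10/31, 13/31, 14/31, 37/62, 19/31, 43/62, 24/31, 28/31, 61/62, 1]
j=0 picked index 0: u0 ∈ [0, 4/31)
j=1 picked index 0: u0 ∈ [-1/12, 17/372)
j=2 picked index 1: u0 ∈ [-7/186, 4/93)
j=3 picked index 2: u0 ∈ [-5/124, 9/124)
j=4 picked index 3: u0 ∈ [-1/93, 8/93)
j=5 picked index 5: u0 ∈ [13/372, 67/372)
j=6 picked index 5: u0 ∈ [-3/62, 3/31)
j=7 picked index 7: u0 ∈ [11/372, 41/372)
j=8 picked index 8: u0 ∈ [5/186, 10/93)
j=9 picked index 9: u0 ∈ [3/124, 19/124)
j=10 picked index 9: u0 ∈ [-11/186, 13/186)
j=11 picked index 10: u0 ∈ [-5/372, 25/372)
intersection: [13/372, 4/93)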